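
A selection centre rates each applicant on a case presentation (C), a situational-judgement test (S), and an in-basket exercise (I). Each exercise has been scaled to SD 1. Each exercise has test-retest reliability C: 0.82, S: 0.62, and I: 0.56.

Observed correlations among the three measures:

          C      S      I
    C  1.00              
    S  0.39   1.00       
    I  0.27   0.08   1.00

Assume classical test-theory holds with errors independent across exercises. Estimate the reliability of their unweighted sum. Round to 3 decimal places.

0.777

Var(C+S+I) = 3 + 2·[0.39 + 0.27 + 0.08] = 3 + 1.48 = 4.48.
Because errors are independent across components, Cov(Tᵢ,Tⱼ) = Cov(Xᵢ,Xⱼ); the off-diagonal part of the true-score variance is the same as above.
True-score variance = [0.82 + 0.62 + 0.56] + 1.48 = 2 + 1.48 = 3.48.
Reliability = 3.48 / 4.48 = 0.777.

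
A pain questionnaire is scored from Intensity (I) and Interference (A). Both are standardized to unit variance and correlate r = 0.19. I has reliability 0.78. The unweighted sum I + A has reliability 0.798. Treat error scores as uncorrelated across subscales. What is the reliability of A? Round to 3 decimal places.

Var(I+A) = 2 + 2·0.19 = 2.380.
True-score variance = ρ_I + ρ_A + 2·0.19, so 0.798 = (0.78 + ρ_A + 0.38) / 2.380.
ρ_A = 0.798·2.380 − 0.78 − 0.38 = 0.739.

0.739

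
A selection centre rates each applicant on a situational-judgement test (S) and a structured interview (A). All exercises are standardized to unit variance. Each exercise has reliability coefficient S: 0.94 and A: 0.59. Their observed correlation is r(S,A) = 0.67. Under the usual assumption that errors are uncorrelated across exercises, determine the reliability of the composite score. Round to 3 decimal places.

Var(S+A) = 2 + 2·[0.67] = 2 + 1.34 = 3.34.
Because errors are independent across components, Cov(Tᵢ,Tⱼ) = Cov(Xᵢ,Xⱼ); the off-diagonal part of the true-score variance is the same as above.
True-score variance = [0.94 + 0.59] + 1.34 = 1.53 + 1.34 = 2.87.
Reliability = 2.87 / 3.34 = 0.859.

0.859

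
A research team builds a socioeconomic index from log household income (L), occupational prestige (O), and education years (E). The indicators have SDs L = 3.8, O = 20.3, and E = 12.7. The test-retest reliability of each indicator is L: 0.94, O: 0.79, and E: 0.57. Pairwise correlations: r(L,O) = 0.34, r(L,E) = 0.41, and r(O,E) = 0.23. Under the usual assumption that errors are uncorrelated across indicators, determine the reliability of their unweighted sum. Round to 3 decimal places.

0.804

Var(L+O+E) = 3.8² + 20.3² + 12.7² + 2·[3.8·20.3·0.34 + 3.8·12.7·0.41 + 20.3·12.7·0.23] = 587.82 + 210.621 = 798.441.
Because errors are independent across components, Cov(Tᵢ,Tⱼ) = Cov(Xᵢ,Xⱼ); the off-diagonal part of the true-score variance is the same as above.
True-score variance = [3.8²·0.94 + 20.3²·0.79 + 12.7²·0.57] + 210.621 = 431.06 + 210.621 = 641.681.
Reliability = 641.681 / 798.441 = 0.804.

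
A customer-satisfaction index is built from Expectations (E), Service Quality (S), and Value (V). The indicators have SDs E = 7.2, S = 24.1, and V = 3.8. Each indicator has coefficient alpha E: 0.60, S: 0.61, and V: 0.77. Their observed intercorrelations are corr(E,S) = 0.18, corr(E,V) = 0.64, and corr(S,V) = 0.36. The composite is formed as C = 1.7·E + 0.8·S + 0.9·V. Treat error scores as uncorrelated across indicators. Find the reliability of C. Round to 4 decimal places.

Var(C) = 1.7²·7.2² + 0.8²·24.1² + 0.9²·3.8² + 2·[1.36·7.2·24.1·0.18 + 1.53·7.2·3.8·0.64 + 0.72·24.1·3.8·0.36] = 533.232 + 186.012 = 719.245.
Under uncorrelated errors the observed covariances equal the true-score covariances, so only the own-variance terms attenuate.
True-score variance = [1.7²·7.2²·0.60 + 0.8²·24.1²·0.61 + 0.9²·3.8²·0.77] + 186.012 = 325.645 + 186.012 = 511.657.
Reliability = 511.657 / 719.245 = 0.7114.

0.7114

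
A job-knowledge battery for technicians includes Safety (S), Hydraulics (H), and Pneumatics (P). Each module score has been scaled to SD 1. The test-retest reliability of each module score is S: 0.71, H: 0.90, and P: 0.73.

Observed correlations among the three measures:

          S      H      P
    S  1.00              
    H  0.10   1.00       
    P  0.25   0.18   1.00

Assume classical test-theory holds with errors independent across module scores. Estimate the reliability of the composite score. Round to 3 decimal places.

Var(S+H+P) = 3 + 2·[0.10 + 0.25 + 0.18] = 3 + 1.06 = 4.06.
Because errors are independent across components, Cov(Tᵢ,Tⱼ) = Cov(Xᵢ,Xⱼ); the off-diagonal part of the true-score variance is the same as above.
True-score variance = [0.71 + 0.90 + 0.73] + 1.06 = 2.34 + 1.06 = 3.4.
Reliability = 3.4 / 4.06 = 0.837.

0.837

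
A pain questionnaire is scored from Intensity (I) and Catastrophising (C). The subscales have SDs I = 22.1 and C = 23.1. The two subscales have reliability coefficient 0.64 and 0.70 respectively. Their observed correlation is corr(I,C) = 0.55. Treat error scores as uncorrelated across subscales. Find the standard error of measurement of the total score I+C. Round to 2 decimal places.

Var(total) = 1022.02 + 561.561 = 1583.58.
True-score variance = 686.109 + 561.561 = 1247.67, so reliability = 0.7879.
Error variance = 1583.58 − 1247.67 = 335.911; SEM = √335.911 = 18.33.

18.33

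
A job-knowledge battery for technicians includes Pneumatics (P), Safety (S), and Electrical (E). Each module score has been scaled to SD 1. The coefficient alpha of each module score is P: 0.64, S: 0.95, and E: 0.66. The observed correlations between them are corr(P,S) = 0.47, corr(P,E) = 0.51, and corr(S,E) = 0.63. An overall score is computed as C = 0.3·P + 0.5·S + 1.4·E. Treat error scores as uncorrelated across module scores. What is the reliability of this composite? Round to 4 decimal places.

Var(C) = 0.3² + 0.5² + 1.4² + 2·[0.15·0.47 + 0.42·0.51 + 0.7·0.63] = 2.3 + 1.4514 = 3.7514.
Under uncorrelated errors the observed covariances equal the true-score covariances, so only the own-variance terms attenuate.
True-score variance = [0.3²·0.64 + 0.5²·0.95 + 1.4²·0.66] + 1.4514 = 1.5887 + 1.4514 = 3.0401.
Reliability = 3.0401 / 3.7514 = 0.8104.

0.8104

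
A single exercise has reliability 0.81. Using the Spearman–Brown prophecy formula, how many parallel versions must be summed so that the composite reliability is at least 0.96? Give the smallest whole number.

k ≥ ρ*(1−ρ₁)/(ρ₁(1−ρ*)) = 0.96·0.19 / (0.81·0.04) = 5.630.
Smallest integer k = 6.

6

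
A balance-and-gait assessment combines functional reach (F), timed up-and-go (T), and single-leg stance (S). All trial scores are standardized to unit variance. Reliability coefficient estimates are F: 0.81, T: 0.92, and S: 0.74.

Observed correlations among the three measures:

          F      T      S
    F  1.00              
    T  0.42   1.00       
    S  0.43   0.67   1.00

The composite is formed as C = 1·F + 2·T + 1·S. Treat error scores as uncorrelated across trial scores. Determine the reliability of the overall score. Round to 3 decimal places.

0.931

Var(C) = 1 + 2² + 1 + 2·[2·0.42 + 0.43 + 2·0.67] = 6 + 5.22 = 11.22.
With uncorrelated errors the cross-covariances are all true-score covariance, so they carry over unchanged; only the diagonal terms shrink to ρᵢσᵢ².
True-score variance = [0.81 + 2²·0.92 + 0.74] + 5.22 = 5.23 + 5.22 = 10.45.
Reliability = 10.45 / 11.22 = 0.931.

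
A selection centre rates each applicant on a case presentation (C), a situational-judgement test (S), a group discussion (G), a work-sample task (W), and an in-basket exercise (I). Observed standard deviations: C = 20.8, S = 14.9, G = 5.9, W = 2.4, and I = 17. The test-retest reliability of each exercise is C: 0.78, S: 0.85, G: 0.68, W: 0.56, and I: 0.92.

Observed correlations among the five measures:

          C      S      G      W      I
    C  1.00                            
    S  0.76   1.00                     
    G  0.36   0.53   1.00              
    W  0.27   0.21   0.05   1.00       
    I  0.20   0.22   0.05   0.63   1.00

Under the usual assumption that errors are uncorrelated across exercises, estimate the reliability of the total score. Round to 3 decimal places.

Var(C+S+G+W+I) = 20.8² + 14.9² + 5.9² + 2.4² + 17² + 2·[20.8·14.9·0.76 + 20.8·5.9·0.36 + 20.8·2.4·0.27 + 20.8·17·0.20 + 14.9·5.9·0.53 + 14.9·2.4·0.21 + 14.9·17·0.22 + 5.9·2.4·0.05 + 5.9·17·0.05 + 2.4·17·0.63] = 984.22 + 1010.34 = 1994.56.
Because errors are independent across components, Cov(Tᵢ,Tⱼ) = Cov(Xᵢ,Xⱼ); the off-diagonal part of the true-score variance is the same as above.
True-score variance = [20.8²·0.78 + 14.9²·0.85 + 5.9²·0.68 + 2.4²·0.56 + 17²·0.92] + 1010.34 = 818.944 + 1010.34 = 1829.29.
Reliability = 1829.29 / 1994.56 = 0.917.

0.917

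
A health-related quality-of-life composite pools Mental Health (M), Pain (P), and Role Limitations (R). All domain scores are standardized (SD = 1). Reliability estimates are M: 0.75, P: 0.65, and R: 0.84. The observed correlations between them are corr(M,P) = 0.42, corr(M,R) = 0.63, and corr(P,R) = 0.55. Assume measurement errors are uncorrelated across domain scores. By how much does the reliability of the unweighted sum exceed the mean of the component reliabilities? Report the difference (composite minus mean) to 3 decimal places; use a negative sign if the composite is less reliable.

Var(sum) = 3 + 3.2 = 6.2; true-score variance = 2.24 + 3.2 = 5.44; composite reliability = 0.8774.
Mean component reliability = 0.7467.
Difference = 0.8774 − 0.7467 = 0.131.

0.131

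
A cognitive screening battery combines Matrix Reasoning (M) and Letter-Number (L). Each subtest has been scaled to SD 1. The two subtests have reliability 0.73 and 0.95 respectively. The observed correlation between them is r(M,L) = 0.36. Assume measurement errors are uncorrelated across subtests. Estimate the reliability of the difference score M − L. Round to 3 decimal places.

0.750

Var(M−L) = 1 + 1 − 2·0.36 = 2 − 0.72 = 1.28.
With uncorrelated errors the cross-covariances are all true-score covariance, so they carry over unchanged; only the diagonal terms shrink to ρᵢσᵢ².
True-score variance = [0.73 + 0.95] − 0.72 = 1.68 − 0.72 = 0.96.
Reliability = 0.96 / 1.28 = 0.750.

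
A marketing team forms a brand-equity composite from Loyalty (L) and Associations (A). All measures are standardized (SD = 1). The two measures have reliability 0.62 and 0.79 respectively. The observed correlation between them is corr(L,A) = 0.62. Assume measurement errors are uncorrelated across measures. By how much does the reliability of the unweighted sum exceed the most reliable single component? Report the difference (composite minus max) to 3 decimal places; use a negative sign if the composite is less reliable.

0.028

Var(sum) = 2 + 1.24 = 3.24; true-score variance = 1.41 + 1.24 = 2.65; composite reliability = 0.8179.
Max component reliability = 0.7900.
Difference = 0.8179 − 0.7900 = 0.028.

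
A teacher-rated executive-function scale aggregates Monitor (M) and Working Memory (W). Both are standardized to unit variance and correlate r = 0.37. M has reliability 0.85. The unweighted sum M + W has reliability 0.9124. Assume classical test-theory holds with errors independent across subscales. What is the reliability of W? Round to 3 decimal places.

Var(M+W) = 2 + 2·0.37 = 2.740.
True-score variance = ρ_M + ρ_W + 2·0.37, so 0.9124 = (0.85 + ρ_W + 0.74) / 2.740.
ρ_W = 0.9124·2.740 − 0.85 − 0.74 = 0.910.

0.910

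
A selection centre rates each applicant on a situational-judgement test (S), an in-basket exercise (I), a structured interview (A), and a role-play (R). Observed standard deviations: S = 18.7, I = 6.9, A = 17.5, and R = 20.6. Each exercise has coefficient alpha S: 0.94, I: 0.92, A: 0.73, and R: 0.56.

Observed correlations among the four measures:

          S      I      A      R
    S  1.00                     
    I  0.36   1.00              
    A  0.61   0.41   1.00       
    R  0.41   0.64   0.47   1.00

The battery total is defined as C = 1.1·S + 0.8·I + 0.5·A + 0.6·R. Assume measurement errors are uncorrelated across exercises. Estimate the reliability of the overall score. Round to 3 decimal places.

Var(C) = 1.1²·18.7² + 0.8²·6.9² + 0.5²·17.5² + 0.6²·20.6² + 2·[0.88·18.7·6.9·0.36 + 0.55·18.7·17.5·0.61 + 0.66·18.7·20.6·0.41 + 0.4·6.9·17.5·0.41 + 0.48·6.9·20.6·0.64 + 0.3·17.5·20.6·0.47] = 682.927 + 738.417 = 1421.34.
Under uncorrelated errors the observed covariances equal the true-score covariances, so only the own-variance terms attenuate.
True-score variance = [1.1²·18.7²·0.94 + 0.8²·6.9²·0.92 + 0.5²·17.5²·0.73 + 0.6²·20.6²·0.56] + 738.417 = 567.212 + 738.417 = 1305.63.
Reliability = 1305.63 / 1421.34 = 0.919.

0.919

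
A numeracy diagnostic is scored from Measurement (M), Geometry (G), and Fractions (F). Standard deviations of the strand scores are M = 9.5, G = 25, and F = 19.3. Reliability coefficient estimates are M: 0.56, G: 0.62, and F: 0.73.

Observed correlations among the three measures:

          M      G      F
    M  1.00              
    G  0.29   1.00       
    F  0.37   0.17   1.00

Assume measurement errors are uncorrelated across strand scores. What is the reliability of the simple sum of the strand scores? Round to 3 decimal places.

0.752

Var(M+G+F) = 9.5² + 25² + 19.3² + 2·[9.5·25·0.29 + 9.5·19.3·0.37 + 25·19.3·0.17] = 1087.74 + 437.479 = 1525.22.
Because errors are independent across components, Cov(Tᵢ,Tⱼ) = Cov(Xᵢ,Xⱼ); the off-diagonal part of the true-score variance is the same as above.
True-score variance = [9.5²·0.56 + 25²·0.62 + 19.3²·0.73] + 437.479 = 709.958 + 437.479 = 1147.44.
Reliability = 1147.44 / 1525.22 = 0.752.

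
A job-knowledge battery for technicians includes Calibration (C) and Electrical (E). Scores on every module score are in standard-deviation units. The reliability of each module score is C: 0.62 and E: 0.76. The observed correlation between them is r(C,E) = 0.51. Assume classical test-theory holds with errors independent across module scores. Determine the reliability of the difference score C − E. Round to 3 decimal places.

0.367

Var(C−E) = 1 + 1 − 2·0.51 = 2 − 1.02 = 0.98.
With uncorrelated errors the cross-covariances are all true-score covariance, so they carry over unchanged; only the diagonal terms shrink to ρᵢσᵢ².
True-score variance = [0.62 + 0.76] − 1.02 = 1.38 − 1.02 = 0.36.
Reliability = 0.36 / 0.98 = 0.367.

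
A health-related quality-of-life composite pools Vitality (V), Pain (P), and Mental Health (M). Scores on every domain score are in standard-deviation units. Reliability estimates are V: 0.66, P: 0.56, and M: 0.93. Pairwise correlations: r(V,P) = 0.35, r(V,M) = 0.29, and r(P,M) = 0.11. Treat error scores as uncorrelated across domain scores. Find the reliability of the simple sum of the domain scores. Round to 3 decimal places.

0.811

Var(V+P+M) = 3 + 2·[0.35 + 0.29 + 0.11] = 3 + 1.5 = 4.5.
Because errors are independent across components, Cov(Tᵢ,Tⱼ) = Cov(Xᵢ,Xⱼ); the off-diagonal part of the true-score variance is the same as above.
True-score variance = [0.66 + 0.56 + 0.93] + 1.5 = 2.15 + 1.5 = 3.65.
Reliability = 3.65 / 4.5 = 0.811.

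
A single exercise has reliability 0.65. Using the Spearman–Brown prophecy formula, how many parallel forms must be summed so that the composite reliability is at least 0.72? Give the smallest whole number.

k ≥ ρ*(1−ρ₁)/(ρ₁(1−ρ*)) = 0.72·0.35 / (0.65·0.28) = 1.385.
Smallest integer k = 2.

2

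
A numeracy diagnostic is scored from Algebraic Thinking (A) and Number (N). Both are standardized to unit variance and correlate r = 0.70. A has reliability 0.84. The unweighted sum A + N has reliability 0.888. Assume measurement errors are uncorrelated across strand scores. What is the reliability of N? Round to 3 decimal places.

Var(A+N) = 2 + 2·0.70 = 3.400.
True-score variance = ρ_A + ρ_N + 2·0.70, so 0.888 = (0.84 + ρ_N + 1.40) / 3.400.
ρ_N = 0.888·3.400 − 0.84 − 1.40 = 0.779.

0.779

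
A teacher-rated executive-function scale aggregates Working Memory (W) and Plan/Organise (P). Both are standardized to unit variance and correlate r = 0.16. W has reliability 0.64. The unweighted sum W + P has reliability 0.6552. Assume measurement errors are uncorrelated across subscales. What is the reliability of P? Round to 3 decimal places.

Var(W+P) = 2 + 2·0.16 = 2.320.
True-score variance = ρ_W + ρ_P + 2·0.16, so 0.6552 = (0.64 + ρ_P + 0.32) / 2.320.
ρ_P = 0.6552·2.320 − 0.64 − 0.32 = 0.560.

0.560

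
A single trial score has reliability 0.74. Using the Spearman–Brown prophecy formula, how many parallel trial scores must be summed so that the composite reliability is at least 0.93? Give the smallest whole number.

k ≥ ρ*(1−ρ₁)/(ρ₁(1−ρ*)) = 0.93·0.26 / (0.74·0.07) = 4.668.
Smallest integer k = 5.

5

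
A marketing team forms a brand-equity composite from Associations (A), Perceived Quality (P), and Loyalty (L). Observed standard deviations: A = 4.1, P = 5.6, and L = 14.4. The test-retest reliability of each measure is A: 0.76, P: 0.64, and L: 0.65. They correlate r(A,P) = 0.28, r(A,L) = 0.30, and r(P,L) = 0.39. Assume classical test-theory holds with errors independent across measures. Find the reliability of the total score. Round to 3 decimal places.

Var(A+P+L) = 4.1² + 5.6² + 14.4² + 2·[4.1·5.6·0.28 + 4.1·14.4·0.30 + 5.6·14.4·0.39] = 255.53 + 111.181 = 366.711.
With uncorrelated errors the cross-covariances are all true-score covariance, so they carry over unchanged; only the diagonal terms shrink to ρᵢσᵢ².
True-score variance = [4.1²·0.76 + 5.6²·0.64 + 14.4²·0.65] + 111.181 = 167.63 + 111.181 = 278.811.
Reliability = 278.811 / 366.711 = 0.760.

0.760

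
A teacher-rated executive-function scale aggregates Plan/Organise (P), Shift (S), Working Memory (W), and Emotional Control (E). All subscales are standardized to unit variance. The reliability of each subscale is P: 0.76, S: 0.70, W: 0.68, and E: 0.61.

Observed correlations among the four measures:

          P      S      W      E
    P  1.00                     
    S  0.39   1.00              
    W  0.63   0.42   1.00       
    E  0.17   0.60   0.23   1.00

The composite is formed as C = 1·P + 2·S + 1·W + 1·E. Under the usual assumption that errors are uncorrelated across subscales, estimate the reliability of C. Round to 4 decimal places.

0.8537

Var(C) = 1 + 2² + 1 + 1 + 2·[2·0.39 + 0.63 + 0.17 + 2·0.42 + 2·0.60 + 0.23] = 7 + 7.7 = 14.7.
Because errors are independent across components, Cov(Tᵢ,Tⱼ) = Cov(Xᵢ,Xⱼ); the off-diagonal part of the true-score variance is the same as above.
True-score variance = [0.76 + 2²·0.70 + 0.68 + 0.61] + 7.7 = 4.85 + 7.7 = 12.55.
Reliability = 12.55 / 14.7 = 0.8537.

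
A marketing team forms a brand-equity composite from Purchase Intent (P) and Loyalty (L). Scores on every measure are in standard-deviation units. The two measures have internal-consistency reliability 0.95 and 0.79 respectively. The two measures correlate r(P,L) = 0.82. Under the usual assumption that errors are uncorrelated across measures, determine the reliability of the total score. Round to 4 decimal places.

Var(P+L) = 2 + 2·[0.82] = 2 + 1.64 = 3.64.
Because errors are independent across components, Cov(Tᵢ,Tⱼ) = Cov(Xᵢ,Xⱼ); the off-diagonal part of the true-score variance is the same as above.
True-score variance = [0.95 + 0.79] + 1.64 = 1.74 + 1.64 = 3.38.
Reliability = 3.38 / 3.64 = 0.9286.

0.9286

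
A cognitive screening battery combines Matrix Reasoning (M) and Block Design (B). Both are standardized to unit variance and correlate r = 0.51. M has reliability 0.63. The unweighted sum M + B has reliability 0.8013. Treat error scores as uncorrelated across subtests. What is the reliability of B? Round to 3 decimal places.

Var(M+B) = 2 + 2·0.51 = 3.020.
True-score variance = ρ_M + ρ_B + 2·0.51, so 0.8013 = (0.63 + ρ_B + 1.02) / 3.020.
ρ_B = 0.8013·3.020 − 0.63 − 1.02 = 0.770.

0.770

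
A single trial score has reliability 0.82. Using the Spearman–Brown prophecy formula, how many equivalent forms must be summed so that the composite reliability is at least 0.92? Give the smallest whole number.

k ≥ ρ*(1−ρ₁)/(ρ₁(1−ρ*)) = 0.92·0.18 / (0.82·0.08) = 2.524.
Smallest integer k = 3.

3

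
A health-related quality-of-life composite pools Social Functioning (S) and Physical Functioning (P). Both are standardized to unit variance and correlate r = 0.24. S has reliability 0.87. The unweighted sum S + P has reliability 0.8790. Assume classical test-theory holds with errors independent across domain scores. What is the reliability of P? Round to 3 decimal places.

0.830

Var(S+P) = 2 + 2·0.24 = 2.480.
True-score variance = ρ_S + ρ_P + 2·0.24, so 0.8790 = (0.87 + ρ_P + 0.48) / 2.480.
ρ_P = 0.8790·2.480 − 0.87 − 0.48 = 0.830.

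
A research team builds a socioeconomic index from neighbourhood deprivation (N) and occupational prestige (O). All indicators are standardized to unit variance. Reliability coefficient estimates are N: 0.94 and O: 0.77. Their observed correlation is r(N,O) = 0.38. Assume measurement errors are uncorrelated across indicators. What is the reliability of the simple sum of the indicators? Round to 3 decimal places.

Var(N+O) = 2 + 2·[0.38] = 2 + 0.76 = 2.76.
With uncorrelated errors the cross-covariances are all true-score covariance, so they carry over unchanged; only the diagonal terms shrink to ρᵢσᵢ².
True-score variance = [0.94 + 0.77] + 0.76 = 1.71 + 0.76 = 2.47.
Reliability = 2.47 / 2.76 = 0.895.

0.895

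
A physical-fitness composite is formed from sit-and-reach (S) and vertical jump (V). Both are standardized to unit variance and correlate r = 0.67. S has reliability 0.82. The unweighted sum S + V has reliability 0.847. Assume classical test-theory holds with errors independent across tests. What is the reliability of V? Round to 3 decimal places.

Var(S+V) = 2 + 2·0.67 = 3.340.
True-score variance = ρ_S + ρ_V + 2·0.67, so 0.847 = (0.82 + ρ_V + 1.34) / 3.340.
ρ_V = 0.847·3.340 − 0.82 − 1.34 = 0.669.

0.669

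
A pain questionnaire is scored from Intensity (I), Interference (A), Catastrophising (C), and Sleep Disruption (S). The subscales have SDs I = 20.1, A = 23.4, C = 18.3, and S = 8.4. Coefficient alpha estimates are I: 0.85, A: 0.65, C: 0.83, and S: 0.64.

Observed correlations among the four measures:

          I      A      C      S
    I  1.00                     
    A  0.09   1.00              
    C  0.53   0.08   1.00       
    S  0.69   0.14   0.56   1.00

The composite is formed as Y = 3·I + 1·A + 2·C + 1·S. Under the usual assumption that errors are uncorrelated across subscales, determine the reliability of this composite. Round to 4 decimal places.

Var(Y) = 3²·20.1² + 23.4² + 2²·18.3² + 8.4² + 2·[3·20.1·23.4·0.09 + 6·20.1·18.3·0.53 + 3·20.1·8.4·0.69 + 2·23.4·18.3·0.08 + 23.4·8.4·0.14 + 2·18.3·8.4·0.56] = 5593.77 + 3828.78 = 9422.55.
With uncorrelated errors the cross-covariances are all true-score covariance, so they carry over unchanged; only the diagonal terms shrink to ρᵢσᵢ².
True-score variance = [3²·20.1²·0.85 + 23.4²·0.65 + 2²·18.3²·0.83 + 8.4²·0.64] + 3828.78 = 4603.58 + 3828.78 = 8432.36.
Reliability = 8432.36 / 9422.55 = 0.8949.

0.8949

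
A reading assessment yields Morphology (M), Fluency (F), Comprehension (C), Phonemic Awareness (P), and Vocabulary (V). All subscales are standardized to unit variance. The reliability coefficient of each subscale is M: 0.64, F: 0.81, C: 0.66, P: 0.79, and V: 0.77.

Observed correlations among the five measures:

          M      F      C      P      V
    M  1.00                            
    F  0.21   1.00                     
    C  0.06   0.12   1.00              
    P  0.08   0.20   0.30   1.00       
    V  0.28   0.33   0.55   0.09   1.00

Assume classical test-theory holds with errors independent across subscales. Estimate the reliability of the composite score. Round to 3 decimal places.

0.859

Var(M+F+C+P+V) = 5 + 2·[0.21 + 0.06 + 0.08 + 0.28 + 0.12 + 0.20 + 0.33 + 0.30 + 0.55 + 0.09] = 5 + 4.44 = 9.44.
Under uncorrelated errors the observed covariances equal the true-score covariances, so only the own-variance terms attenuate.
True-score variance = [0.64 + 0.81 + 0.66 + 0.79 + 0.77] + 4.44 = 3.67 + 4.44 = 8.11.
Reliability = 8.11 / 9.44 = 0.859.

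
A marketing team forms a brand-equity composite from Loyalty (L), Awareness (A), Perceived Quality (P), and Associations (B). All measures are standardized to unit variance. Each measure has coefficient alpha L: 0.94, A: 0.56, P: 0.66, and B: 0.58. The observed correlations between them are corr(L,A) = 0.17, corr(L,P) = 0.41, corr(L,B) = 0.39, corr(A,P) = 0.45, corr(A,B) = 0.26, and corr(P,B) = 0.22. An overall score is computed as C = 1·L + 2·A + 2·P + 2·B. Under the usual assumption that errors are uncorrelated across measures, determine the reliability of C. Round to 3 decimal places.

Var(C) = 1 + 2² + 2² + 2² + 2·[2·0.17 + 2·0.41 + 2·0.39 + 4·0.45 + 4·0.26 + 4·0.22] = 13 + 11.32 = 24.32.
Under uncorrelated errors the observed covariances equal the true-score covariances, so only the own-variance terms attenuate.
True-score variance = [0.94 + 2²·0.56 + 2²·0.66 + 2²·0.58] + 11.32 = 8.14 + 11.32 = 19.46.
Reliability = 19.46 / 24.32 = 0.800.

0.800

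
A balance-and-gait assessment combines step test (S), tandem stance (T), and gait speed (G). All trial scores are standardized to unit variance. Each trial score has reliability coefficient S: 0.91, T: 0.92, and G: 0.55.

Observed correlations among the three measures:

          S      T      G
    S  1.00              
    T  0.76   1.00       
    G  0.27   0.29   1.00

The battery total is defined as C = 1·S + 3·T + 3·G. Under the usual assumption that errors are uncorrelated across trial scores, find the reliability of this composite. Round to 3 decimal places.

Var(C) = 1 + 3² + 3² + 2·[3·0.76 + 3·0.27 + 9·0.29] = 19 + 11.4 = 30.4.
Under uncorrelated errors the observed covariances equal the true-score covariances, so only the own-variance terms attenuate.
True-score variance = [0.91 + 3²·0.92 + 3²·0.55] + 11.4 = 14.14 + 11.4 = 25.54.
Reliability = 25.54 / 30.4 = 0.840.

0.840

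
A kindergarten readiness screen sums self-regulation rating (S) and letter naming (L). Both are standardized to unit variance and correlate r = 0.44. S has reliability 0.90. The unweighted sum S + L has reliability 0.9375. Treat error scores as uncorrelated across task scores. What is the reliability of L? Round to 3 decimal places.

0.920

Var(S+L) = 2 + 2·0.44 = 2.880.
True-score variance = ρ_S + ρ_L + 2·0.44, so 0.9375 = (0.90 + ρ_L + 0.88) / 2.880.
ρ_L = 0.9375·2.880 − 0.90 − 0.88 = 0.920.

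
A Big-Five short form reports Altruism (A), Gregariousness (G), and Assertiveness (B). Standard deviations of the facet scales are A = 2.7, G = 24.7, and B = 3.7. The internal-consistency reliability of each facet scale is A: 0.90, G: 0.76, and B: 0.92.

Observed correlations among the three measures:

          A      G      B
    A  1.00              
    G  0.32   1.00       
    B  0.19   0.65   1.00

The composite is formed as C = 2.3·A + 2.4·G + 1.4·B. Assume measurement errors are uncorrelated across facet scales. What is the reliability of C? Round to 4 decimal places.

Var(C) = 2.3²·2.7² + 2.4²·24.7² + 1.4²·3.7² + 2·[5.52·2.7·24.7·0.32 + 3.22·2.7·3.7·0.19 + 3.36·24.7·3.7·0.65] = 3579.51 + 647.018 = 4226.53.
Because errors are independent across components, Cov(Tᵢ,Tⱼ) = Cov(Xᵢ,Xⱼ); the off-diagonal part of the true-score variance is the same as above.
True-score variance = [2.3²·2.7²·0.90 + 2.4²·24.7²·0.76 + 1.4²·3.7²·0.92] + 647.018 = 2730.12 + 647.018 = 3377.14.
Reliability = 3377.14 / 4226.53 = 0.7990.

0.7990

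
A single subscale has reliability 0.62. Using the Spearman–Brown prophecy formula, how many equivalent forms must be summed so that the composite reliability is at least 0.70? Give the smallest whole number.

k ≥ ρ*(1−ρ₁)/(ρ₁(1−ρ*)) = 0.70·0.38 / (0.62·0.30) = 1.430.
Smallest integer k = 2.

2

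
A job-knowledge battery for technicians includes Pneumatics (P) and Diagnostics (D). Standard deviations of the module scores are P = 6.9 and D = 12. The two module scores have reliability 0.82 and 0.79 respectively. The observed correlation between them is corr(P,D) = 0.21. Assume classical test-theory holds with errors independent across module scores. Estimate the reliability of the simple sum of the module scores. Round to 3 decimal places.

0.829

Var(P+D) = 6.9² + 12² + 2·[6.9·12·0.21] = 191.61 + 34.776 = 226.386.
Under uncorrelated errors the observed covariances equal the true-score covariances, so only the own-variance terms attenuate.
True-score variance = [6.9²·0.82 + 12²·0.79] + 34.776 = 152.8 + 34.776 = 187.576.
Reliability = 187.576 / 226.386 = 0.829.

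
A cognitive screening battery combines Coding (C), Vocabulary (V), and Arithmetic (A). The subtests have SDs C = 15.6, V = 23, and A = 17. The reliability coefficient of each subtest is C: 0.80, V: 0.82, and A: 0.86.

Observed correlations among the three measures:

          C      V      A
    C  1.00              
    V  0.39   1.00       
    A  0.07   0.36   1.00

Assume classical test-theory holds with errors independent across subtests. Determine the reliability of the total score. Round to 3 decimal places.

Var(C+V+A) = 15.6² + 23² + 17² + 2·[15.6·23·0.39 + 15.6·17·0.07 + 23·17·0.36] = 1061.36 + 598.512 = 1659.87.
Under uncorrelated errors the observed covariances equal the true-score covariances, so only the own-variance terms attenuate.
True-score variance = [15.6²·0.80 + 23²·0.82 + 17²·0.86] + 598.512 = 877.008 + 598.512 = 1475.52.
Reliability = 1475.52 / 1659.87 = 0.889.

0.889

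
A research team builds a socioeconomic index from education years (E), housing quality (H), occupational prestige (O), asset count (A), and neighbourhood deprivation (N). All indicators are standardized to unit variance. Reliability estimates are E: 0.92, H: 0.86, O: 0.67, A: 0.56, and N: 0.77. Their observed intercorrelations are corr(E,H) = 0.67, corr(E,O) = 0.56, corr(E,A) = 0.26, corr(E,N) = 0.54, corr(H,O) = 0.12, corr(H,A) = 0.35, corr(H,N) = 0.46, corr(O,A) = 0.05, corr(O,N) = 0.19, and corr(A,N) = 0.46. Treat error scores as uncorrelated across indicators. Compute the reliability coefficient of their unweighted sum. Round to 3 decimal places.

Var(E+H+O+A+N) = 5 + 2·[0.67 + 0.56 + 0.26 + 0.54 + 0.12 + 0.35 + 0.46 + 0.05 + 0.19 + 0.46] = 5 + 7.32 = 12.32.
With uncorrelated errors the cross-covariances are all true-score covariance, so they carry over unchanged; only the diagonal terms shrink to ρᵢσᵢ².
True-score variance = [0.92 + 0.86 + 0.67 + 0.56 + 0.77] + 7.32 = 3.78 + 7.32 = 11.1.
Reliability = 11.1 / 12.32 = 0.901.

0.901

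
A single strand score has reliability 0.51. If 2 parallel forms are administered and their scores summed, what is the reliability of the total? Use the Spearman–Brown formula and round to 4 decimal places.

ρ_k = kρ / (1 + (k−1)ρ) = 2·0.51 / (1 + 1·0.51) = 1.020 / 1.510 = 0.6755.

0.6755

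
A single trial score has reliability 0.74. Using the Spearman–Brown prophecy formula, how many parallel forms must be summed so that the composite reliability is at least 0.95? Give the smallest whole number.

k ≥ ρ*(1−ρ₁)/(ρ₁(1−ρ*)) = 0.95·0.26 / (0.74·0.05) = 6.676.
Smallest integer k = 7.

7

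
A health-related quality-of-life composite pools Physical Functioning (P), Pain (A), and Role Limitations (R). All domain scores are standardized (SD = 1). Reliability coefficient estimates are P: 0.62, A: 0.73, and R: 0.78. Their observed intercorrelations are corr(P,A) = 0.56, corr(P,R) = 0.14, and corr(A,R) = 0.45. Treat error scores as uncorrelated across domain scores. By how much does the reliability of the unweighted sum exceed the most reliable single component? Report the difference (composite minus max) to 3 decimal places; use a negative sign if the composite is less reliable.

Var(sum) = 3 + 2.3 = 5.3; true-score variance = 2.13 + 2.3 = 4.43; composite reliability = 0.8358.
Max component reliability = 0.7800.
Difference = 0.8358 − 0.7800 = 0.056.

0.056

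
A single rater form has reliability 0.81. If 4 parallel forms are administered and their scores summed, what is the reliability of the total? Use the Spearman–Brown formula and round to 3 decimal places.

0.945

ρ_k = kρ / (1 + (k−1)ρ) = 4·0.81 / (1 + 3·0.81) = 3.240 / 3.430 = 0.945.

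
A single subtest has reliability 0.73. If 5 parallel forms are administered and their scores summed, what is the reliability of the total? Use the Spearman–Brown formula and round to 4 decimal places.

0.9311

ρ_k = kρ / (1 + (k−1)ρ) = 5·0.73 / (1 + 4·0.73) = 3.650 / 3.920 = 0.9311.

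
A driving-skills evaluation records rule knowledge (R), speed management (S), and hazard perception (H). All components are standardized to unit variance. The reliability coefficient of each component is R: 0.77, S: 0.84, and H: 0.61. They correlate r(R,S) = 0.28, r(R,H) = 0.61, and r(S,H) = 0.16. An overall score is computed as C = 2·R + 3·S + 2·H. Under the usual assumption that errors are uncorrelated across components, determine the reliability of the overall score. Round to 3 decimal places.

Var(C) = 2² + 3² + 2² + 2·[6·0.28 + 4·0.61 + 6·0.16] = 17 + 10.16 = 27.16.
Under uncorrelated errors the observed covariances equal the true-score covariances, so only the own-variance terms attenuate.
True-score variance = [2²·0.77 + 3²·0.84 + 2²·0.61] + 10.16 = 13.08 + 10.16 = 23.24.
Reliability = 23.24 / 27.16 = 0.856.

0.856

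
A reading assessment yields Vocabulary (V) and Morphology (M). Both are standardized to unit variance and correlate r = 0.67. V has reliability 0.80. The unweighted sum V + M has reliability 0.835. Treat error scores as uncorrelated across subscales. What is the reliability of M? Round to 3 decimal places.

Var(V+M) = 2 + 2·0.67 = 3.340.
True-score variance = ρ_V + ρ_M + 2·0.67, so 0.835 = (0.80 + ρ_M + 1.34) / 3.340.
ρ_M = 0.835·3.340 − 0.80 − 1.34 = 0.649.

0.649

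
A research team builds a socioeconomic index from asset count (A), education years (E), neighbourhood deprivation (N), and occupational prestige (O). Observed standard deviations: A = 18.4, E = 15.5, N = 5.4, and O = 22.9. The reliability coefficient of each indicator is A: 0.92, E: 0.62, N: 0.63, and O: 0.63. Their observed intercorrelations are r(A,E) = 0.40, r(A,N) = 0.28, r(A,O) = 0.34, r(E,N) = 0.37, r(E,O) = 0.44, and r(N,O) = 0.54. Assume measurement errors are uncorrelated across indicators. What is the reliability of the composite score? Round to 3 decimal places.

0.854

Var(A+E+N+O) = 18.4² + 15.5² + 5.4² + 22.9² + 2·[18.4·15.5·0.40 + 18.4·5.4·0.28 + 18.4·22.9·0.34 + 15.5·5.4·0.37 + 15.5·22.9·0.44 + 5.4·22.9·0.54] = 1132.38 + 1078.17 = 2210.55.
Under uncorrelated errors the observed covariances equal the true-score covariances, so only the own-variance terms attenuate.
True-score variance = [18.4²·0.92 + 15.5²·0.62 + 5.4²·0.63 + 22.9²·0.63] + 1078.17 = 809.179 + 1078.17 = 1887.35.
Reliability = 1887.35 / 2210.55 = 0.854.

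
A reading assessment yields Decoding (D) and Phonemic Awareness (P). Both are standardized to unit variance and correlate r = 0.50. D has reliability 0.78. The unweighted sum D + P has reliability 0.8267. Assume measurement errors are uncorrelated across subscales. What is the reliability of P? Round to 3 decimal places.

Var(D+P) = 2 + 2·0.50 = 3.000.
True-score variance = ρ_D + ρ_P + 2·0.50, so 0.8267 = (0.78 + ρ_P + 1.00) / 3.000.
ρ_P = 0.8267·3.000 − 0.78 − 1.00 = 0.700.

0.700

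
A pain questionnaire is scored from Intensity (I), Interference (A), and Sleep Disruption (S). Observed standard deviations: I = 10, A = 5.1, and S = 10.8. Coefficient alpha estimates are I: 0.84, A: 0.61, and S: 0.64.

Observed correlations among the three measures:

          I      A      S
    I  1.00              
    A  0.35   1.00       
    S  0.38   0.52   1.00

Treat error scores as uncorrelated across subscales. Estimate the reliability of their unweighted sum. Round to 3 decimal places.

0.837

Var(I+A+S) = 10² + 5.1² + 10.8² + 2·[10·5.1·0.35 + 10·10.8·0.38 + 5.1·10.8·0.52] = 242.65 + 175.063 = 417.713.
With uncorrelated errors the cross-covariances are all true-score covariance, so they carry over unchanged; only the diagonal terms shrink to ρᵢσᵢ².
True-score variance = [10²·0.84 + 5.1²·0.61 + 10.8²·0.64] + 175.063 = 174.516 + 175.063 = 349.579.
Reliability = 349.579 / 417.713 = 0.837.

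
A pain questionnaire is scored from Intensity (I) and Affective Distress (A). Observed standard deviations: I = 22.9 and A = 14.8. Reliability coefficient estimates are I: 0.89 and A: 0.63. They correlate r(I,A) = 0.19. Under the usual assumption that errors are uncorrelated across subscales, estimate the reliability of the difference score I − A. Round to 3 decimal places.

0.774

Var(I−A) = 22.9² + 14.8² − 2·22.9·14.8·0.19 = 743.45 − 128.79 = 614.66.
With uncorrelated errors the cross-covariances are all true-score covariance, so they carry over unchanged; only the diagonal terms shrink to ρᵢσᵢ².
True-score variance = [22.9²·0.89 + 14.8²·0.63] − 128.79 = 604.72 − 128.79 = 475.93.
Reliability = 475.93 / 614.66 = 0.774.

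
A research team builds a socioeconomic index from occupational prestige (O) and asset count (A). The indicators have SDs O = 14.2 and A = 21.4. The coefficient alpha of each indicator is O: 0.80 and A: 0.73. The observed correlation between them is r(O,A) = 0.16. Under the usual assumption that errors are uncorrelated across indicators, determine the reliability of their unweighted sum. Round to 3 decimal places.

Var(O+A) = 14.2² + 21.4² + 2·[14.2·21.4·0.16] = 659.6 + 97.2416 = 756.842.
Under uncorrelated errors the observed covariances equal the true-score covariances, so only the own-variance terms attenuate.
True-score variance = [14.2²·0.80 + 21.4²·0.73] + 97.2416 = 495.623 + 97.2416 = 592.864.
Reliability = 592.864 / 756.842 = 0.783.

0.783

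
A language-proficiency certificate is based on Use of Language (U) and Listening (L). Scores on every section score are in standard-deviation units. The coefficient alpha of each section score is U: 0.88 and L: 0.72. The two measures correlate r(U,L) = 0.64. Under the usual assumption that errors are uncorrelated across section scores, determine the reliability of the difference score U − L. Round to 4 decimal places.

Var(U−L) = 1 + 1 − 2·0.64 = 2 − 1.28 = 0.72.
With uncorrelated errors the cross-covariances are all true-score covariance, so they carry over unchanged; only the diagonal terms shrink to ρᵢσᵢ².
True-score variance = [0.88 + 0.72] − 1.28 = 1.6 − 1.28 = 0.32.
Reliability = 0.32 / 0.72 = 0.4444.

0.4444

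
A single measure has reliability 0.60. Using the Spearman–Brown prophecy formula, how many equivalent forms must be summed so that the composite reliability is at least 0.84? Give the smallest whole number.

4

k ≥ ρ*(1−ρ₁)/(ρ₁(1−ρ*)) = 0.84·0.40 / (0.60·0.16) = 3.500.
Smallest integer k = 4.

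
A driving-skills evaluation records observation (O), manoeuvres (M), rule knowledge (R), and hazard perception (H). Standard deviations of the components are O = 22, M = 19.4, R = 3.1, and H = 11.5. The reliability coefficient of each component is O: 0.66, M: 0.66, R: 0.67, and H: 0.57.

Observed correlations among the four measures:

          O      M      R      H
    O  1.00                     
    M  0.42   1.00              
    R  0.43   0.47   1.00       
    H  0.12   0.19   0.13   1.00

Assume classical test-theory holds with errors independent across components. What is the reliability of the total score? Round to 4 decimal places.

0.7838

Var(O+M+R+H) = 22² + 19.4² + 3.1² + 11.5² + 2·[22·19.4·0.42 + 22·3.1·0.43 + 22·11.5·0.12 + 19.4·3.1·0.47 + 19.4·11.5·0.19 + 3.1·11.5·0.13] = 1002.22 + 628.463 = 1630.68.
With uncorrelated errors the cross-covariances are all true-score covariance, so they carry over unchanged; only the diagonal terms shrink to ρᵢσᵢ².
True-score variance = [22²·0.66 + 19.4²·0.66 + 3.1²·0.67 + 11.5²·0.57] + 628.463 = 649.659 + 628.463 = 1278.12.
Reliability = 1278.12 / 1630.68 = 0.7838.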